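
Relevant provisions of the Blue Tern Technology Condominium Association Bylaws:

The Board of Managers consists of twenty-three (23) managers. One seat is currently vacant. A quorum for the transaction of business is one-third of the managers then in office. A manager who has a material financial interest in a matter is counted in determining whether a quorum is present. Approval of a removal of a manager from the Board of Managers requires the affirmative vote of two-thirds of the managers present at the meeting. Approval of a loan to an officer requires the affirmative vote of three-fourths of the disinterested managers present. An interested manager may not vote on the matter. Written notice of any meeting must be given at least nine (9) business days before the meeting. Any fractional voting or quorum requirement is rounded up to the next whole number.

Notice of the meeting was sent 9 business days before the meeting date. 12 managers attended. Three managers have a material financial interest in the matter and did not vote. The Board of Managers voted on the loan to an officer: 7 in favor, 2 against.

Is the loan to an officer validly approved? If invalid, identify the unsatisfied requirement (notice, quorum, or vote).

Valid — all requirements satisfied.

Notice: 9 business days given; 9 required (9 ≥ 9). Satisfied.
Quorum: 12 present (interested managers count toward quorum); quorum is 8. Satisfied.
Vote: the loan to an officer requires three-fourths of the disinterested managers present (12 − 3 = 9). 3/4 of 9 = 6.75, rounded up to 7, so 7 affirmative votes are needed; 7 voted in favor. Satisfied.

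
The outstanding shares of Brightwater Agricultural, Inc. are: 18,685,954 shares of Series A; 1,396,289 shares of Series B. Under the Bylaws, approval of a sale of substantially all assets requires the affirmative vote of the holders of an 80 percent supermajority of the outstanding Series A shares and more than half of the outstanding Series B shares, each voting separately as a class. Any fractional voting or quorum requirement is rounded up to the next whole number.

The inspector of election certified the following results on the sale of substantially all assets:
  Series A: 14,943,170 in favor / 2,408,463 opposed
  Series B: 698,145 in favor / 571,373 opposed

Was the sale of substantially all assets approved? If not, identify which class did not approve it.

Series A: 4/5 of 18685954 = 14948763.20, rounded up to 14948764; 14,948,764 required, 14,943,170 in favor — not approved.
Series B: a majority of 1396289 is 698145; 698,145 required, 698,145 in favor — approved.

Not approved — the Series A shares did not give the required vote.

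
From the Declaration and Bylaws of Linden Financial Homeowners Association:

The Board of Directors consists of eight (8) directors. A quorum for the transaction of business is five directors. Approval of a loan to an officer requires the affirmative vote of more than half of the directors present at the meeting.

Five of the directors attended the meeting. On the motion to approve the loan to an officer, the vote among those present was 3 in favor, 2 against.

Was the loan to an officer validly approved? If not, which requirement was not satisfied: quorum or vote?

Quorum: 5 present; quorum is 5. Satisfied.
Vote: the loan to an officer requires a majority of the directors present (5). A majority of 5 is 3, so 3 affirmative votes are needed; 3 voted in favor. Satisfied.

Valid — all requirements satisfied.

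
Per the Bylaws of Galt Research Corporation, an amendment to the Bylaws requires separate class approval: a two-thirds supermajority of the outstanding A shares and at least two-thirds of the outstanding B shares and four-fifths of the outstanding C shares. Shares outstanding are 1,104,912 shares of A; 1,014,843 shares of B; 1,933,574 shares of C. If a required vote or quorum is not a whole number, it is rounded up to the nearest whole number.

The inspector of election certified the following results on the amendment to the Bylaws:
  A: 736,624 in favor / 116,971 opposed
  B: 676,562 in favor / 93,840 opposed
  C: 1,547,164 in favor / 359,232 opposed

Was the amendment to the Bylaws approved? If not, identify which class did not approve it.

A: 2/3 of 1104912 = 736608; 736,608 required, 736,624 in favor — approved.
B: 2/3 of 1014843 = 676562; 676,562 required, 676,562 in favor — approved.
C: 4/5 of 1933574 = 1546859.20, rounded up to 1546860; 1,546,860 required, 1,547,164 in favor — approved.

Approved — every class gave the required vote.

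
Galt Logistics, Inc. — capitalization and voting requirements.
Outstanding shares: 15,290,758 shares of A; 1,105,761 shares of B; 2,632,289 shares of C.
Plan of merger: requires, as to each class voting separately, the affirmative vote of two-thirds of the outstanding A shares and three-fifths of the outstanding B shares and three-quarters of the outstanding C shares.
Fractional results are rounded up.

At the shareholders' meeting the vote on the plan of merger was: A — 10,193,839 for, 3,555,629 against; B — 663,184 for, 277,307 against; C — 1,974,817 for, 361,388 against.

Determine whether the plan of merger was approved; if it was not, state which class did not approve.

A: 2/3 of 15290758 = 10193838.67, rounded up to 10193839; 10,193,839 required, 10,193,839 in favor — approved.
B: 3/5 of 1105761 = 663456.60, rounded up to 663457; 663,457 required, 663,184 in favor — not approved.
C: 3/4 of 2632289 = 1974216.75, rounded up to 1974217; 1,974,217 required, 1,974,817 in favor — approved.

Not approved — the B shares did not give the required vote.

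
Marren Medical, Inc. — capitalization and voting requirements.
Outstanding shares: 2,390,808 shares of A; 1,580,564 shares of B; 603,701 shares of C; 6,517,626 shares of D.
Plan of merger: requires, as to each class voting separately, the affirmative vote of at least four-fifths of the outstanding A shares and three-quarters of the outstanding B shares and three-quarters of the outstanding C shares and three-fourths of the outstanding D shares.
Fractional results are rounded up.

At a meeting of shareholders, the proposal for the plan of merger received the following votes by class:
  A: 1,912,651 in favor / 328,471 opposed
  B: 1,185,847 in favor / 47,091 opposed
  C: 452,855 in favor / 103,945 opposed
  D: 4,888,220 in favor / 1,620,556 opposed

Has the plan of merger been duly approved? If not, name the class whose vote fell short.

A: 4/5 of 2390808 = 1912646.40, rounded up to 1912647; 1,912,647 required, 1,912,651 in favor — approved.
B: 3/4 of 1580564 = 1185423; 1,185,423 required, 1,185,847 in favor — approved.
C: 3/4 of 603701 = 452775.75, rounded up to 452776; 452,776 required, 452,855 in favor — approved.
D: 3/4 of 6517626 = 4888219.50, rounded up to 4888220; 4,888,220 required, 4,888,220 in favor — approved.

Approved — every class gave the required vote.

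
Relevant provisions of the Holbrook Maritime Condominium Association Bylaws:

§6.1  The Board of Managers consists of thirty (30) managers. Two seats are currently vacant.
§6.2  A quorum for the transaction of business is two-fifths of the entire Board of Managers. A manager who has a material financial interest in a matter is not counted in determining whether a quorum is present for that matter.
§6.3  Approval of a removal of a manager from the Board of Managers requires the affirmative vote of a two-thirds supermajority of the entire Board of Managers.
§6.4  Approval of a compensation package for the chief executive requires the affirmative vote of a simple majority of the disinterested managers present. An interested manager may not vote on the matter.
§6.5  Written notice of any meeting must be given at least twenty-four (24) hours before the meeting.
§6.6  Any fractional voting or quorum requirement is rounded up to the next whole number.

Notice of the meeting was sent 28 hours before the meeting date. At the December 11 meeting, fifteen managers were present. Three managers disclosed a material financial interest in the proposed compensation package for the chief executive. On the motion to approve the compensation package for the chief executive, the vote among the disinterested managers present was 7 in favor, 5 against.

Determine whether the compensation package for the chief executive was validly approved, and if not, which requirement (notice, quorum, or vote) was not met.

Notice: 28 hours given; 24 required (28 ≥ 24). Satisfied.
Quorum: 15 present, but the 3 interested managers do not count, leaving 12. Quorum is 12. Satisfied.
Vote: the compensation package for the chief executive requires a majority of the disinterested managers present (15 − 3 = 12). A majority of 12 is 7, so 7 affirmative votes are needed; 7 voted in favor. Satisfied.

Valid — all requirements satisfied.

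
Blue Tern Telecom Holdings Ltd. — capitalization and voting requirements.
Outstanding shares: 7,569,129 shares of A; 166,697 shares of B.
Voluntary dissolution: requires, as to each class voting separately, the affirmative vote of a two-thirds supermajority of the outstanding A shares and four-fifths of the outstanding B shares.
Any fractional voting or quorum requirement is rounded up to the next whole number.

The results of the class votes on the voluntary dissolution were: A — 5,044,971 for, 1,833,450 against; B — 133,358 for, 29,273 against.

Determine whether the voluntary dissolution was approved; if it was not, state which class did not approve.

Not approved — the A shares did not give the required vote.

A: 2/3 of 7569129 = 5046086; 5,046,086 required, 5,044,971 in favor — not approved.
B: 4/5 of 166697 = 133357.60, rounded up to 133358; 133,358 required, 133,358 in favor — approved.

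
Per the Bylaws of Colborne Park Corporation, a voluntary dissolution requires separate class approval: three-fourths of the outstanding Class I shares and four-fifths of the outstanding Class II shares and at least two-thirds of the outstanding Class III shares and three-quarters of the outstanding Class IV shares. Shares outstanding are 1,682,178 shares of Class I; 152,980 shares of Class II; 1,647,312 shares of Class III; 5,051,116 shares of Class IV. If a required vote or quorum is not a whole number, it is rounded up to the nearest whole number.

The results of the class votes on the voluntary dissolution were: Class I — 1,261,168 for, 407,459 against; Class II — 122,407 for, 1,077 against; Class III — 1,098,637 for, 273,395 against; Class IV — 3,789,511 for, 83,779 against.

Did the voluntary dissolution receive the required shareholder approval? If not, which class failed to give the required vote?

Class I: 3/4 of 1682178 = 1261633.50, rounded up to 1261634; 1,261,634 required, 1,261,168 in favor — not approved.
Class II: 4/5 of 152980 = 122384; 122,384 required, 122,407 in favor — approved.
Class III: 2/3 of 1647312 = 1098208; 1,098,208 required, 1,098,637 in favor — approved.
Class IV: 3/4 of 5051116 = 3788337; 3,788,337 required, 3,789,511 in favor — approved.

Not approved — the Class I shares did not give the required vote.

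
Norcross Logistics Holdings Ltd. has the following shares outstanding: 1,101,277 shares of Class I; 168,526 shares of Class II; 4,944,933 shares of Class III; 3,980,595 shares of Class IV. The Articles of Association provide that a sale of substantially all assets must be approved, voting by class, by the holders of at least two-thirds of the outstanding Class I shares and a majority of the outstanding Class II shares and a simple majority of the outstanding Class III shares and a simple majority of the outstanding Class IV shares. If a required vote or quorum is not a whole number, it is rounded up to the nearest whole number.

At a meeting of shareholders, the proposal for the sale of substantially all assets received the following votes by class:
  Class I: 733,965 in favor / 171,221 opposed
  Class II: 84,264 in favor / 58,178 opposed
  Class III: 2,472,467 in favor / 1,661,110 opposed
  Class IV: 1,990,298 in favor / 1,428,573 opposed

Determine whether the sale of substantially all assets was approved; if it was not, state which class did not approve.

Class I: 2/3 of 1101277 = 734184.67, rounded up to 734185; 734,185 required, 733,965 in favor — not approved.
Class II: a majority of 168526 is 84264; 84,264 required, 84,264 in favor — approved.
Class III: a majority of 4944933 is 2472467; 2,472,467 required, 2,472,467 in favor — approved.
Class IV: a majority of 3980595 is 1990298; 1,990,298 required, 1,990,298 in favor — approved.

Not approved — the Class I shares did not give the required vote.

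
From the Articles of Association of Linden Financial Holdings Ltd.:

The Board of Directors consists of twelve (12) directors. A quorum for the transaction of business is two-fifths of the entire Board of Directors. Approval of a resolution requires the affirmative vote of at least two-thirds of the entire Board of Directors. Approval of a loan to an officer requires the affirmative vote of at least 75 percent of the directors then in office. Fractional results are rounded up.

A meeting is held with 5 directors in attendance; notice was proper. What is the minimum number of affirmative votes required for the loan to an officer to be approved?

9

The loan to an officer requires three-fourths of the directors then in office (12).
3/4 of 12 = 9.
(Only 5 can vote, so the loan to an officer cannot pass at this meeting, but the required vote is still 9.)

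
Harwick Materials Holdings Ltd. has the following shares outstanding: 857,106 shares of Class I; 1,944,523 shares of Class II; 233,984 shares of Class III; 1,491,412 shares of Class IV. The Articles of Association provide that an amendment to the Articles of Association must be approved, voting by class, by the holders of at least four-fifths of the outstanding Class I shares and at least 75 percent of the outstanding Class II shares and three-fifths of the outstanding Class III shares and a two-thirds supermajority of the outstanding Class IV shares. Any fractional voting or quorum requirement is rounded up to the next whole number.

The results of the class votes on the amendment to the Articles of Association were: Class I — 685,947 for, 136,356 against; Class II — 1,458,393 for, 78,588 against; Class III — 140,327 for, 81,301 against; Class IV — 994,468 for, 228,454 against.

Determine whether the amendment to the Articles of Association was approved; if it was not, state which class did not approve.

Not approved — the Class III shares did not give the required vote.

Class I: 4/5 of 857106 = 685684.80, rounded up to 685685; 685,685 required, 685,947 in favor — approved.
Class II: 3/4 of 1944523 = 1458392.25, rounded up to 1458393; 1,458,393 required, 1,458,393 in favor — approved.
Class III: 3/5 of 233984 = 140390.40, rounded up to 140391; 140,391 required, 140,327 in favor — not approved.
Class IV: 2/3 of 1491412 = 994274.67, rounded up to 994275; 994,275 required, 994,468 in favor — approved.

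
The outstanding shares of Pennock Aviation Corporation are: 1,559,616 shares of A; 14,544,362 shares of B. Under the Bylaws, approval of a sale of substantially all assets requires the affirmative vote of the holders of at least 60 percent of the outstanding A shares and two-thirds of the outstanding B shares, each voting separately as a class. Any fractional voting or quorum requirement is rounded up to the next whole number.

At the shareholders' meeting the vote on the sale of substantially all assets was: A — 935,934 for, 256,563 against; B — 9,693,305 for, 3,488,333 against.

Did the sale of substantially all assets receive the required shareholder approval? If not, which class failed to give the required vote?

Not approved — the B shares did not give the required vote.

A: 3/5 of 1559616 = 935769.60, rounded up to 935770; 935,770 required, 935,934 in favor — approved.
B: 2/3 of 14544362 = 9696241.33, rounded up to 9696242; 9,696,242 required, 9,693,305 in favor — not approved.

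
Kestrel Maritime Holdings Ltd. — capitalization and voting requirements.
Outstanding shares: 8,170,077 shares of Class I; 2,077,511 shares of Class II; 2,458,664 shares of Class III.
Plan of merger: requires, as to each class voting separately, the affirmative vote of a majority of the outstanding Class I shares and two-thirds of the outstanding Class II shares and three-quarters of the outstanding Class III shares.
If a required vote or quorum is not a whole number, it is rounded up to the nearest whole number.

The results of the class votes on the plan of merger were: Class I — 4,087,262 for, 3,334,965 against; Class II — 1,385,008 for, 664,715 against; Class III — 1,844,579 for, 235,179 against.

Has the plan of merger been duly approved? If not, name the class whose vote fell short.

Class I: a majority of 8170077 is 4085039; 4,085,039 required, 4,087,262 in favor — approved.
Class II: 2/3 of 2077511 = 1385007.33, rounded up to 1385008; 1,385,008 required, 1,385,008 in favor — approved.
Class III: 3/4 of 2458664 = 1843998; 1,843,998 required, 1,844,579 in favor — approved.

Approved — every class gave the required vote.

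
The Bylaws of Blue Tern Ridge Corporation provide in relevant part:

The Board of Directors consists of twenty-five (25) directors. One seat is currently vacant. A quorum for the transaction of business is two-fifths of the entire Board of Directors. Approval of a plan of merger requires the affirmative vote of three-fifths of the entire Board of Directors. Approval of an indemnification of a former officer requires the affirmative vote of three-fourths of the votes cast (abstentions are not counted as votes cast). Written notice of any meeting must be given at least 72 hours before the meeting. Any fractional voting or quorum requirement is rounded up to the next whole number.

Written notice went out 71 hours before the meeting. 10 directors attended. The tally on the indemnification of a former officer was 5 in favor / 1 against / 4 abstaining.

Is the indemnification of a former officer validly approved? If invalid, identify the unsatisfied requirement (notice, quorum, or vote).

Notice: 71 hours given; 72 required (71 < 72). Not satisfied.
Quorum: 10 present; quorum is 10. Satisfied.
Vote: the indemnification of a former officer requires three-fourths of the votes cast (10 present − 4 abstaining = 6). 3/4 of 6 = 4.50, rounded up to 5, so 5 affirmative votes are needed; 5 voted in favor. Satisfied.

Invalid — notice requirement not satisfied.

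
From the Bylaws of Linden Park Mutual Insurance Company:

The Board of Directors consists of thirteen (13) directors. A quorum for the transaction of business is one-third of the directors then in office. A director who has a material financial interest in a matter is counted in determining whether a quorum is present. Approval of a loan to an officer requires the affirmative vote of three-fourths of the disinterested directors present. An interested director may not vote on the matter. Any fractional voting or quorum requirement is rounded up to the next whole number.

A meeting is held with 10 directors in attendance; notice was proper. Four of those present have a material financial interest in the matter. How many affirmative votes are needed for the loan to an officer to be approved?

5

The loan to an officer requires three-fourths of the disinterested directors present (10 − 4 = 6).
3/4 of 6 = 4.50, rounded up to 5.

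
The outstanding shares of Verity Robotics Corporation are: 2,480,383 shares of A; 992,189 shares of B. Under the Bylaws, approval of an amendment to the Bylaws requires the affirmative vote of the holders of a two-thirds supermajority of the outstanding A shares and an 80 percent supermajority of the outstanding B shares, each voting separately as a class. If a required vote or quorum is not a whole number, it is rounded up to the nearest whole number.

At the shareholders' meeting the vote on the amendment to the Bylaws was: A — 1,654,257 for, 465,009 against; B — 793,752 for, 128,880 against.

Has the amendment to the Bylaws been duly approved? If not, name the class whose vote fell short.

A: 2/3 of 2480383 = 1653588.67, rounded up to 1653589; 1,653,589 required, 1,654,257 in favor — approved.
B: 4/5 of 992189 = 793751.20, rounded up to 793752; 793,752 required, 793,752 in favor — approved.

Approved — every class gave the required vote.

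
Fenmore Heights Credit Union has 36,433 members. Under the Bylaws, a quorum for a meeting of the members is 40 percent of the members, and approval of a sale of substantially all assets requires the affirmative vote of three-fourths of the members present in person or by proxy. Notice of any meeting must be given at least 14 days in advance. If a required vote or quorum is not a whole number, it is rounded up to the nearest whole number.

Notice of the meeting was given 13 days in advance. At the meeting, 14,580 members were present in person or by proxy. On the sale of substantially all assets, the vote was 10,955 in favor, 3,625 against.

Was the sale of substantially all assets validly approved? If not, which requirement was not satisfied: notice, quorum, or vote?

Invalid — notice requirement not satisfied.

Notice: 13 days given; 14 required. Not satisfied.
Quorum: 40% of 36,433 = 14,573.20, rounded up to 14,574; 14,580 present. Satisfied.
Vote: requires three-fourths of those present (14,580); 3/4 of 14580 = 10935, so 10,935 needed; 10,955 in favor. Satisfied.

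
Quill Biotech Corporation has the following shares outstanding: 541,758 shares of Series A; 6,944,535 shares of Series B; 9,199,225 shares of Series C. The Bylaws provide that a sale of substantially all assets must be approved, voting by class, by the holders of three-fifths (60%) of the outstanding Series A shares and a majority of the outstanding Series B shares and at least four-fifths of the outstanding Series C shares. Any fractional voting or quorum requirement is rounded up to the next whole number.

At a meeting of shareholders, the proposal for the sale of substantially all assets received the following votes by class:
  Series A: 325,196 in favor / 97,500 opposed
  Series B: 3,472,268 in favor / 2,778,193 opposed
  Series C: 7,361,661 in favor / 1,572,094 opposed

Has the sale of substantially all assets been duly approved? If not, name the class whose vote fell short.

Approved — every class gave the required vote.

Series A: 3/5 of 541758 = 325054.80, rounded up to 325055; 325,055 required, 325,196 in favor — approved.
Series B: a majority of 6944535 is 3472268; 3,472,268 required, 3,472,268 in favor — approved.
Series C: 4/5 of 9199225 = 7359380; 7,359,380 required, 7,361,661 in favor — approved.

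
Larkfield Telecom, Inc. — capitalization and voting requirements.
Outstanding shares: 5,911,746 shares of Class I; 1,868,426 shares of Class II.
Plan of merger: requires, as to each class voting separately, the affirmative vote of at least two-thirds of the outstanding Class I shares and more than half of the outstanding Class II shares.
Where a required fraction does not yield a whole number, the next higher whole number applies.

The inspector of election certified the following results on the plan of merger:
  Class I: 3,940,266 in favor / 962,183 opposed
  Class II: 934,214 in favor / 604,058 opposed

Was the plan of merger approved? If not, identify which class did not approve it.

Not approved — the Class I shares did not give the required vote.

Class I: 2/3 of 5911746 = 3941164; 3,941,164 required, 3,940,266 in favor — not approved.
Class II: a majority of 1868426 is 934214; 934,214 required, 934,214 in favor — approved.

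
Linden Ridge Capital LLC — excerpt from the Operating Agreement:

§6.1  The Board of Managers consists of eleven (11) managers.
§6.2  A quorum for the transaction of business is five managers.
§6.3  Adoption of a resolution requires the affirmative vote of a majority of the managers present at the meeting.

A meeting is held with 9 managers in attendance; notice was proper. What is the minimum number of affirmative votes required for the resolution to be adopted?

The resolution requires a majority of the managers present (9).
A majority of 9 is 5.

5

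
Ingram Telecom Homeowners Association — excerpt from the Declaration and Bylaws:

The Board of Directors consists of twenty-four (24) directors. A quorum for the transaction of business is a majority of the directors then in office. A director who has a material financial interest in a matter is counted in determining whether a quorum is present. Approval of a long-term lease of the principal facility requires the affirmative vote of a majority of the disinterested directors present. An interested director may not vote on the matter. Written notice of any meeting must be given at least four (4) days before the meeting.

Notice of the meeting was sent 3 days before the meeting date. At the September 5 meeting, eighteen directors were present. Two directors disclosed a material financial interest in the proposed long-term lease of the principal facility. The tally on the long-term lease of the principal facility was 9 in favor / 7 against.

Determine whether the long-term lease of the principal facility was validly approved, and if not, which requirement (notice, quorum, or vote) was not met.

Invalid — notice requirement not satisfied.

Notice: 3 days given; 4 required (3 < 4). Not satisfied.
Quorum: 18 present (interested directors count toward quorum); quorum is 13. Satisfied.
Vote: the long-term lease of the principal facility requires a majority of the disinterested directors present (18 − 2 = 16). A majority of 16 is 9, so 9 affirmative votes are needed; 9 voted in favor. Satisfied.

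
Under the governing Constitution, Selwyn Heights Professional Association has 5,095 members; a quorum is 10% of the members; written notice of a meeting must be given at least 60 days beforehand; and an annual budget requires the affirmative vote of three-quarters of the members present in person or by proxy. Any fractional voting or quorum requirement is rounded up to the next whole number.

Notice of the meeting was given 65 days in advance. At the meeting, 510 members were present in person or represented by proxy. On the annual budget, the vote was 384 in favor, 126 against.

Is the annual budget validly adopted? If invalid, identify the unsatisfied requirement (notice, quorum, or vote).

Notice: 65 days given; 60 required. Satisfied.
Quorum: 10% of 5,095 = 509.50, rounded up to 510; 510 present. Satisfied.
Vote: requires three-fourths of those present (510); 3/4 of 510 = 382.50, rounded up to 383, so 383 needed; 384 in favor. Satisfied.

Valid — all requirements satisfied.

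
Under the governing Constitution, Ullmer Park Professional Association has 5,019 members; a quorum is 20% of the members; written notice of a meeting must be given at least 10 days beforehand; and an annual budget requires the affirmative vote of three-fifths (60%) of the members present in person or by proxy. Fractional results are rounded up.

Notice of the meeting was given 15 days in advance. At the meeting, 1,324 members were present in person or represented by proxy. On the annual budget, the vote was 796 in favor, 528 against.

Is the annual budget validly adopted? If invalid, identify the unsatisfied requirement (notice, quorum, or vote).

Notice: 15 days given; 10 required. Satisfied.
Quorum: 20% of 5,019 = 1,003.80, rounded up to 1,004; 1,324 present. Satisfied.
Vote: requires three-fifths of those present (1,324); 3/5 of 1324 = 794.40, rounded up to 795, so 795 needed; 796 in favor. Satisfied.

Valid — all requirements satisfied.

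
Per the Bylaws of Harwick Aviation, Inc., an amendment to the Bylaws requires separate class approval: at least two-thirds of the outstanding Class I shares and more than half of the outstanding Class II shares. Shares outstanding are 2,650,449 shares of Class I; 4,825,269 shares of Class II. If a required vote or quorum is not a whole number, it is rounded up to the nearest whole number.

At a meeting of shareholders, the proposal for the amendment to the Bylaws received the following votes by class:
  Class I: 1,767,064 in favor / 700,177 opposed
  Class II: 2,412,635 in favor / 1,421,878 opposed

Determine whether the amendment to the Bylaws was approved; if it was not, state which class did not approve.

Class I: 2/3 of 2650449 = 1766966; 1,766,966 required, 1,767,064 in favor — approved.
Class II: a majority of 4825269 is 2412635; 2,412,635 required, 2,412,635 in favor — approved.

Approved — every class gave the required vote.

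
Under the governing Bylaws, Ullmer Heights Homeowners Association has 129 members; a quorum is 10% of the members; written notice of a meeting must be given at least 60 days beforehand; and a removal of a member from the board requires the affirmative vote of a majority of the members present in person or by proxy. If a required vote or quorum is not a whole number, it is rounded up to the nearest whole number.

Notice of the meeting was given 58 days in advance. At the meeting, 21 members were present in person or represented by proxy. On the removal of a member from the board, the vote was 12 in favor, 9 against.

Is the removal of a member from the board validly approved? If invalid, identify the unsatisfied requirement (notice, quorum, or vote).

Notice: 58 days given; 60 required. Not satisfied.
Quorum: 10% of 129 = 12.90, rounded up to 13; 21 present. Satisfied.
Vote: requires a majority of those present (21); a majority of 21 is 11, so 11 needed; 12 in favor. Satisfied.

Invalid — notice requirement not satisfied.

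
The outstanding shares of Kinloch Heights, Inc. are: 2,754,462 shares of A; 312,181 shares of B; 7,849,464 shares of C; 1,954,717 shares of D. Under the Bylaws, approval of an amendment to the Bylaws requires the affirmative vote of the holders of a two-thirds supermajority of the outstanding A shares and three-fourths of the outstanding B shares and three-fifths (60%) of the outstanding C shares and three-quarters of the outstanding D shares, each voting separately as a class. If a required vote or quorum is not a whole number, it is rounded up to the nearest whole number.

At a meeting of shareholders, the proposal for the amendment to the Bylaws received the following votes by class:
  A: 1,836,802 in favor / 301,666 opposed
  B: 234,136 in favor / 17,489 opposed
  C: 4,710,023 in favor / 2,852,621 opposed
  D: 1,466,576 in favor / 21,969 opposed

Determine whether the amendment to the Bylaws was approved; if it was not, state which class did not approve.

Approved — every class gave the required vote.

A: 2/3 of 2754462 = 1836308; 1,836,308 required, 1,836,802 in favor — approved.
B: 3/4 of 312181 = 234135.75, rounded up to 234136; 234,136 required, 234,136 in favor — approved.
C: 3/5 of 7849464 = 4709678.40, rounded up to 4709679; 4,709,679 required, 4,710,023 in favor — approved.
D: 3/4 of 1954717 = 1466037.75, rounded up to 1466038; 1,466,038 required, 1,466,576 in favor — approved.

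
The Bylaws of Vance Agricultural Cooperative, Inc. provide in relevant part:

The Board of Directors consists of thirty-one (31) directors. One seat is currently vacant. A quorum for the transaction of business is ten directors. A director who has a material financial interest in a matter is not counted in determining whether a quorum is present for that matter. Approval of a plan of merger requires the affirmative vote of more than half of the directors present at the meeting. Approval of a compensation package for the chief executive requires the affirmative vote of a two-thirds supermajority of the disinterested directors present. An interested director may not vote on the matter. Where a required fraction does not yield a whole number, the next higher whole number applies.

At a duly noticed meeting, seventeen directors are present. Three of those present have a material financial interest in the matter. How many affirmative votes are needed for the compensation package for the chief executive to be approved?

10

The compensation package for the chief executive requires two-thirds of the disinterested directors present (17 − 3 = 14).
2/3 of 14 = 9.33, rounded up to 10.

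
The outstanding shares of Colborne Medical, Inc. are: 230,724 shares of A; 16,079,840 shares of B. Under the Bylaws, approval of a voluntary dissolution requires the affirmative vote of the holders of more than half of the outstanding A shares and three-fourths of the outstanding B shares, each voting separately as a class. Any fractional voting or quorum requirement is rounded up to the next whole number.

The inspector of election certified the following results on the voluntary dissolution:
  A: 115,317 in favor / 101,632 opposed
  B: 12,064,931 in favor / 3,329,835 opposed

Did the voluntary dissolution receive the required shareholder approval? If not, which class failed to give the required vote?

Not approved — the A shares did not give the required vote.

A: a majority of 230724 is 115363; 115,363 required, 115,317 in favor — not approved.
B: 3/4 of 16079840 = 12059880; 12,059,880 required, 12,064,931 in favor — approved.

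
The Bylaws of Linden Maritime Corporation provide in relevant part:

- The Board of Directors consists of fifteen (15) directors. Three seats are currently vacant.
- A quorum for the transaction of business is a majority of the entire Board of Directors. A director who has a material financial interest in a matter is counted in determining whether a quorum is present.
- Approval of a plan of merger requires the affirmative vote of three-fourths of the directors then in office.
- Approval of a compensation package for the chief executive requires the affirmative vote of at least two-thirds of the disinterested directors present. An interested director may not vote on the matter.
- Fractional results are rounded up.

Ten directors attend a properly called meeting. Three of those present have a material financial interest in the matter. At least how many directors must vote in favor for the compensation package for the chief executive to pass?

5

The compensation package for the chief executive requires two-thirds of the disinterested directors present (10 − 3 = 7).
2/3 of 7 = 4.67, rounded up to 5.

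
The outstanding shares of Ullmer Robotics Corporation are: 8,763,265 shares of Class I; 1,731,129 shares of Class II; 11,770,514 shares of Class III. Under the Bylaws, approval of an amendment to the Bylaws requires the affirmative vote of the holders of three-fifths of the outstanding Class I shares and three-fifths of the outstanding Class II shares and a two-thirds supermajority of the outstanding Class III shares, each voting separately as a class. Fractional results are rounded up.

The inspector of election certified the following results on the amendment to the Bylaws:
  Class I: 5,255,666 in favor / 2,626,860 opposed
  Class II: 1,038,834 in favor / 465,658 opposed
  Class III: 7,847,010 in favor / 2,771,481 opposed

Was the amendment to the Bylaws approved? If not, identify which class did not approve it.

Not approved — the Class I shares did not give the required vote.

Class I: 3/5 of 8763265 = 5257959; 5,257,959 required, 5,255,666 in favor — not approved.
Class II: 3/5 of 1731129 = 1038677.40, rounded up to 1038678; 1,038,678 required, 1,038,834 in favor — approved.
Class III: 2/3 of 11770514 = 7847009.33, rounded up to 7847010; 7,847,010 required, 7,847,010 in favor — approved.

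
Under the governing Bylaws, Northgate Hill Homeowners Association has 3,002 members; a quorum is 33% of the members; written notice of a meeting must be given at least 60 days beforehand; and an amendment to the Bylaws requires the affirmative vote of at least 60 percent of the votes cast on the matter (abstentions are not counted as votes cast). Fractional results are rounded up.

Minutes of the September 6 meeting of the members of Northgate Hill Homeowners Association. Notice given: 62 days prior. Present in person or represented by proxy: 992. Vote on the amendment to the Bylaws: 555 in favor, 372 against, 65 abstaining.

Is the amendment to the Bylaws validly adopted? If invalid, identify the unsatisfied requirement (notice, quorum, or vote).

Invalid — vote requirement not satisfied.

Notice: 62 days given; 60 required. Satisfied.
Quorum: 33% of 3,002 = 990.66, rounded up to 991; 992 present. Satisfied.
Vote: requires three-fifths of the votes cast (992 − 65 abstaining = 927); 3/5 of 927 = 556.20, rounded up to 557, so 557 needed; 555 in favor. Not satisfied.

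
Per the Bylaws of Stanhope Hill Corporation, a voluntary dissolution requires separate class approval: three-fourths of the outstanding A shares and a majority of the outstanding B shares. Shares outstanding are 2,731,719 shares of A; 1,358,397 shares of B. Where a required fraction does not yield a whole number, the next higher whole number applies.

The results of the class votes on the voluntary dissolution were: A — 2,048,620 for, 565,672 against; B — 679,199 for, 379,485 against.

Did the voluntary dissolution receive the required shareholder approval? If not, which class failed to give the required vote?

A: 3/4 of 2731719 = 2048789.25, rounded up to 2048790; 2,048,790 required, 2,048,620 in favor — not approved.
B: a majority of 1358397 is 679199; 679,199 required, 679,199 in favor — approved.

Not approved — the A shares did not give the required vote.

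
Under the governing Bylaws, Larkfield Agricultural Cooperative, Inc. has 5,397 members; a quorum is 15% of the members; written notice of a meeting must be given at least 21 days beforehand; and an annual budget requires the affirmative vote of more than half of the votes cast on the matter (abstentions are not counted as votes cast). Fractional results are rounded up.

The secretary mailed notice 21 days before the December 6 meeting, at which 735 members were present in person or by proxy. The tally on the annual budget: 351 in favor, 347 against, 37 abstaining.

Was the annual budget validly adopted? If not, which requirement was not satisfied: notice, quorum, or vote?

Invalid — quorum requirement not satisfied.

Notice: 21 days given; 21 required. Satisfied.
Quorum: 15% of 5,397 = 809.55, rounded up to 810; 735 present. Not satisfied.
Vote: requires a majority of the votes cast (735 − 37 abstaining = 698); a majority of 698 is 350, so 350 needed; 351 in favor. Satisfied.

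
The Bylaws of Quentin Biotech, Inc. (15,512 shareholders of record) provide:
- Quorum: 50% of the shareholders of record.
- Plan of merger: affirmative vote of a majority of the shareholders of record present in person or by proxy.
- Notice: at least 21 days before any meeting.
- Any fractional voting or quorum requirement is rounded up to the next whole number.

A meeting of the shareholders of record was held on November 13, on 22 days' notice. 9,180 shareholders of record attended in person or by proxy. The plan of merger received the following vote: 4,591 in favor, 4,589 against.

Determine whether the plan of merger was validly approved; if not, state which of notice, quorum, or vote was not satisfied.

Notice: 22 days given; 21 required. Satisfied.
Quorum: 50% of 15,512 = 7,756; 9,180 present. Satisfied.
Vote: requires a majority of those present (9,180); a majority of 9180 is 4591, so 4,591 needed; 4,591 in favor. Satisfied.

Valid — all requirements satisfied.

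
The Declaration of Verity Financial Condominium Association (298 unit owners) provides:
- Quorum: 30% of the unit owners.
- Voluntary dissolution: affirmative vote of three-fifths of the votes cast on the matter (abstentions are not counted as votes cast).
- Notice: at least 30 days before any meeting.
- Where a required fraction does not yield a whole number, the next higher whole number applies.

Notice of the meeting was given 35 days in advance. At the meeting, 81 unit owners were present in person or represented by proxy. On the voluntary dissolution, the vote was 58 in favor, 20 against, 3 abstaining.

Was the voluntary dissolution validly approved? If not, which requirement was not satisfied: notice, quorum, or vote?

Invalid — quorum requirement not satisfied.

Notice: 35 days given; 30 required. Satisfied.
Quorum: 30% of 298 = 89.40, rounded up to 90; 81 present. Not satisfied.
Vote: requires three-fifths of the votes cast (81 − 3 abstaining = 78); 3/5 of 78 = 46.80, rounded up to 47, so 47 needed; 58 in favor. Satisfied.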